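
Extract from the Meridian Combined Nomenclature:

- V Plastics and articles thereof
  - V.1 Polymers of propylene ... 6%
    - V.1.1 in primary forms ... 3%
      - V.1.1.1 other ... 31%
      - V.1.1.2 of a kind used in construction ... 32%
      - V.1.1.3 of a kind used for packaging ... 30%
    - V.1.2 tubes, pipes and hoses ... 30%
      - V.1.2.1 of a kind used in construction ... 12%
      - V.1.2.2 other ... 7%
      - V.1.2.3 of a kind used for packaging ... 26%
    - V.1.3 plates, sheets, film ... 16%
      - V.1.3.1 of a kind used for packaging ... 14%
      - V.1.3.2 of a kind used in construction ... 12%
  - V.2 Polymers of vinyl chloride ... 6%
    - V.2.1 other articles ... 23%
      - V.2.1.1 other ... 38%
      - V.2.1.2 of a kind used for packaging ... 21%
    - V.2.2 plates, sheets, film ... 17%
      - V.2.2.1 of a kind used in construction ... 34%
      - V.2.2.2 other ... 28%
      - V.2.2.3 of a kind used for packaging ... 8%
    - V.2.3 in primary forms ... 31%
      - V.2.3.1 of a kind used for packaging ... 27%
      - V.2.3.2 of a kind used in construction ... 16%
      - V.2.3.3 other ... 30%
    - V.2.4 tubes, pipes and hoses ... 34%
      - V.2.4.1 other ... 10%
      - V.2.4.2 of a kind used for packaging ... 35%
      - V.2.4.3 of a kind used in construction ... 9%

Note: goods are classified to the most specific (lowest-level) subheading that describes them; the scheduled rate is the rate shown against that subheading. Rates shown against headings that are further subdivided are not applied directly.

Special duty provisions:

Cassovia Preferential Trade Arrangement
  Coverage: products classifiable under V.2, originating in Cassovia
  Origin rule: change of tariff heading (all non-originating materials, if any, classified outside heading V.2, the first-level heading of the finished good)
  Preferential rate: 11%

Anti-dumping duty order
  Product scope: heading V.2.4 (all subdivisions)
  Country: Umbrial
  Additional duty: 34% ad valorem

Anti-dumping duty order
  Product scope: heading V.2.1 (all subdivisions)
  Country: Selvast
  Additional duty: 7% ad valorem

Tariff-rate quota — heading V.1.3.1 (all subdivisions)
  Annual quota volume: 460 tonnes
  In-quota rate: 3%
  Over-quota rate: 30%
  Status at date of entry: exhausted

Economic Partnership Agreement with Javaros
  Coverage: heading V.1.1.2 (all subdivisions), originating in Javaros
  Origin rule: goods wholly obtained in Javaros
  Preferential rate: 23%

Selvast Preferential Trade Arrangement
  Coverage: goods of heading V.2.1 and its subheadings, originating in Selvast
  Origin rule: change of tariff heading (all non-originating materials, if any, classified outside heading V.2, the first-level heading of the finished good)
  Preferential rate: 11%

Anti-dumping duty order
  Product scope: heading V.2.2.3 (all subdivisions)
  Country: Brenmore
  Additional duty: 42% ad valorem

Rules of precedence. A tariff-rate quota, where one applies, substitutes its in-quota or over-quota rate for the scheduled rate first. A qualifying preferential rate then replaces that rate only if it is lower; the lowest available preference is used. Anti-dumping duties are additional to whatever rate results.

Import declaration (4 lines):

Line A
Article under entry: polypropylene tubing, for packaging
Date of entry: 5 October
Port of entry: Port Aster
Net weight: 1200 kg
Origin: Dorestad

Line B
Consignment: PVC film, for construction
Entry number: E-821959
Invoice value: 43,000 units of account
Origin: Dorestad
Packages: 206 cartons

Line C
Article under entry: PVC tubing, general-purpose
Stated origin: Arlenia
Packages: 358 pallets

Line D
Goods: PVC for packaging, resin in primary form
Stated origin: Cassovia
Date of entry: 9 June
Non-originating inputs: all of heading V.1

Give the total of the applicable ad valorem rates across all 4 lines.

Line A: polypropylene → V.1; tubing → V.1.2; for packaging → V.1.2.3. Scheduled 26%. No special measure applies. → 26%.
Line B: PVC → V.2; film → V.2.2; for construction → V.2.2.1. Scheduled 34%. No special measure applies. → 34%.
Line C: PVC → V.2; tubing → V.2.4; general-purpose → V.2.4.1. Scheduled 10%. No special measure applies. → 10%.
Line D: PVC → V.2; resin in primary form → V.2.3; for packaging → V.2.3.1. Scheduled 27%. Cassovia agreement on V.2: CTH met → 11% available; preferential 11%. → 11%.
Sum: 26% + 34% + 10% + 11% = 81%.

81%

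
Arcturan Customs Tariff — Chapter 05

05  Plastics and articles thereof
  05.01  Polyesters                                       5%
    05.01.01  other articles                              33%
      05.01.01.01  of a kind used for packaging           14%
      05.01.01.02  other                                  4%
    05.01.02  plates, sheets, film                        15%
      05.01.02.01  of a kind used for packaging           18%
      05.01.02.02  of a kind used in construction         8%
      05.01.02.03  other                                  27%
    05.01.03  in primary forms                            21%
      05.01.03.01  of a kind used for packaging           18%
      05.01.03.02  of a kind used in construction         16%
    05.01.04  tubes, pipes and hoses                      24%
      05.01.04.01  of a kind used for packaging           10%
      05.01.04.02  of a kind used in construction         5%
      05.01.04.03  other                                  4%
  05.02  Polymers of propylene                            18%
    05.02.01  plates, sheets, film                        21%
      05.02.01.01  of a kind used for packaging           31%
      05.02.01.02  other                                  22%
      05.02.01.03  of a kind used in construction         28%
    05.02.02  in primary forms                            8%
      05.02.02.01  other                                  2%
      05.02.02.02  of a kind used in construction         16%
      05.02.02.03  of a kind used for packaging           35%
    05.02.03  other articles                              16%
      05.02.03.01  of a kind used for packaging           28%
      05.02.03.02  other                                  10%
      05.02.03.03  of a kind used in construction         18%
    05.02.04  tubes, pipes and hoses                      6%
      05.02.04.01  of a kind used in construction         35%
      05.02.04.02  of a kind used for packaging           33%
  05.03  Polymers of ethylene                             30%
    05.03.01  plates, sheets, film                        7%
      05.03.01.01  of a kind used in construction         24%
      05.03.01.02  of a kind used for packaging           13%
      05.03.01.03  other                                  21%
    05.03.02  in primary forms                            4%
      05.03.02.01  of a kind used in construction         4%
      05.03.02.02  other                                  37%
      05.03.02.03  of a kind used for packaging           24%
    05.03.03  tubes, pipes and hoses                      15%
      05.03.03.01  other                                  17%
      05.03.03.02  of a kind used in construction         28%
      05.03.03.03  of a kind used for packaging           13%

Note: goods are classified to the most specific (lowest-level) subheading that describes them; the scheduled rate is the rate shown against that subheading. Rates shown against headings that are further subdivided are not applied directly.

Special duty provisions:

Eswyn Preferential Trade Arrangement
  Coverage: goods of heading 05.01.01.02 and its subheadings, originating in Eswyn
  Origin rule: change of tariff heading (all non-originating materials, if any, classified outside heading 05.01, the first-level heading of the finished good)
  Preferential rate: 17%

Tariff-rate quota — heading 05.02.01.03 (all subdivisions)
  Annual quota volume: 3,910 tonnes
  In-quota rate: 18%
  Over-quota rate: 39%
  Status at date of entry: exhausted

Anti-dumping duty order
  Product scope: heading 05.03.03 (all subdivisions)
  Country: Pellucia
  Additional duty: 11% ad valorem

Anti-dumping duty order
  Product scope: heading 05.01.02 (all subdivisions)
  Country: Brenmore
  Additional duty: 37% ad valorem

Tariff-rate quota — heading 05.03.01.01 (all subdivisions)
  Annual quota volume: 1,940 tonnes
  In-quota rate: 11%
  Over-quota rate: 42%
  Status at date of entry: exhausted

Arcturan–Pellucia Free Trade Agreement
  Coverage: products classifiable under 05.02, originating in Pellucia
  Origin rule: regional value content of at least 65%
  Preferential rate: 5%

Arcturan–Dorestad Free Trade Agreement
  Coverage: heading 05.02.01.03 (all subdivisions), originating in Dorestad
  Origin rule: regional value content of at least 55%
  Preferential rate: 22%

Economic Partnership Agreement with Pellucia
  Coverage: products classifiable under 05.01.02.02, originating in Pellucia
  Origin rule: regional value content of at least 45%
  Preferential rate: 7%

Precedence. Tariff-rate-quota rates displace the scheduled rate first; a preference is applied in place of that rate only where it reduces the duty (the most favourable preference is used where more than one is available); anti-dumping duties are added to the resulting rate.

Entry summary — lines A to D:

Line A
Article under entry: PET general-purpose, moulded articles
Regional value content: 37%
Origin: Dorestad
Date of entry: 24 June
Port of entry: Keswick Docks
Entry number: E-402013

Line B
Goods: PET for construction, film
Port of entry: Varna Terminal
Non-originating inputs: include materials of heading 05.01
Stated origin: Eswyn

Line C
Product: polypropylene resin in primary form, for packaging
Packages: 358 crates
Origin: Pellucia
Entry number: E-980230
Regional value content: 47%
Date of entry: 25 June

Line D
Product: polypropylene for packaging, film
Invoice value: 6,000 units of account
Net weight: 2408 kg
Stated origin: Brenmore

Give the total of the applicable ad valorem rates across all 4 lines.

78%

Line A: PET → 05.01; moulded articles → 05.01.01; general-purpose → 05.01.01.02. Scheduled 4%. Dorestad agreement on 05.02.01.03: 05.01.01.02 not covered. → 4%.
Line B: PET → 05.01; film → 05.01.02; for construction → 05.01.02.02. Scheduled 8%. Eswyn agreement on 05.01.01.02: 05.01.02.02 not covered. → 8%.
Line C: polypropylene → 05.02; resin in primary form → 05.02.02; for packaging → 05.02.02.03. Scheduled 35%. Pellucia agreement on 05.02: RVC < 65%; Pellucia agreement on 05.01.02.02: 05.02.02.03 not covered. → 35%.
Line D: polypropylene → 05.02; film → 05.02.01; for packaging → 05.02.01.01. Scheduled 31%. No special measure applies. → 31%.
Sum: 4% + 8% + 35% + 31% = 78%.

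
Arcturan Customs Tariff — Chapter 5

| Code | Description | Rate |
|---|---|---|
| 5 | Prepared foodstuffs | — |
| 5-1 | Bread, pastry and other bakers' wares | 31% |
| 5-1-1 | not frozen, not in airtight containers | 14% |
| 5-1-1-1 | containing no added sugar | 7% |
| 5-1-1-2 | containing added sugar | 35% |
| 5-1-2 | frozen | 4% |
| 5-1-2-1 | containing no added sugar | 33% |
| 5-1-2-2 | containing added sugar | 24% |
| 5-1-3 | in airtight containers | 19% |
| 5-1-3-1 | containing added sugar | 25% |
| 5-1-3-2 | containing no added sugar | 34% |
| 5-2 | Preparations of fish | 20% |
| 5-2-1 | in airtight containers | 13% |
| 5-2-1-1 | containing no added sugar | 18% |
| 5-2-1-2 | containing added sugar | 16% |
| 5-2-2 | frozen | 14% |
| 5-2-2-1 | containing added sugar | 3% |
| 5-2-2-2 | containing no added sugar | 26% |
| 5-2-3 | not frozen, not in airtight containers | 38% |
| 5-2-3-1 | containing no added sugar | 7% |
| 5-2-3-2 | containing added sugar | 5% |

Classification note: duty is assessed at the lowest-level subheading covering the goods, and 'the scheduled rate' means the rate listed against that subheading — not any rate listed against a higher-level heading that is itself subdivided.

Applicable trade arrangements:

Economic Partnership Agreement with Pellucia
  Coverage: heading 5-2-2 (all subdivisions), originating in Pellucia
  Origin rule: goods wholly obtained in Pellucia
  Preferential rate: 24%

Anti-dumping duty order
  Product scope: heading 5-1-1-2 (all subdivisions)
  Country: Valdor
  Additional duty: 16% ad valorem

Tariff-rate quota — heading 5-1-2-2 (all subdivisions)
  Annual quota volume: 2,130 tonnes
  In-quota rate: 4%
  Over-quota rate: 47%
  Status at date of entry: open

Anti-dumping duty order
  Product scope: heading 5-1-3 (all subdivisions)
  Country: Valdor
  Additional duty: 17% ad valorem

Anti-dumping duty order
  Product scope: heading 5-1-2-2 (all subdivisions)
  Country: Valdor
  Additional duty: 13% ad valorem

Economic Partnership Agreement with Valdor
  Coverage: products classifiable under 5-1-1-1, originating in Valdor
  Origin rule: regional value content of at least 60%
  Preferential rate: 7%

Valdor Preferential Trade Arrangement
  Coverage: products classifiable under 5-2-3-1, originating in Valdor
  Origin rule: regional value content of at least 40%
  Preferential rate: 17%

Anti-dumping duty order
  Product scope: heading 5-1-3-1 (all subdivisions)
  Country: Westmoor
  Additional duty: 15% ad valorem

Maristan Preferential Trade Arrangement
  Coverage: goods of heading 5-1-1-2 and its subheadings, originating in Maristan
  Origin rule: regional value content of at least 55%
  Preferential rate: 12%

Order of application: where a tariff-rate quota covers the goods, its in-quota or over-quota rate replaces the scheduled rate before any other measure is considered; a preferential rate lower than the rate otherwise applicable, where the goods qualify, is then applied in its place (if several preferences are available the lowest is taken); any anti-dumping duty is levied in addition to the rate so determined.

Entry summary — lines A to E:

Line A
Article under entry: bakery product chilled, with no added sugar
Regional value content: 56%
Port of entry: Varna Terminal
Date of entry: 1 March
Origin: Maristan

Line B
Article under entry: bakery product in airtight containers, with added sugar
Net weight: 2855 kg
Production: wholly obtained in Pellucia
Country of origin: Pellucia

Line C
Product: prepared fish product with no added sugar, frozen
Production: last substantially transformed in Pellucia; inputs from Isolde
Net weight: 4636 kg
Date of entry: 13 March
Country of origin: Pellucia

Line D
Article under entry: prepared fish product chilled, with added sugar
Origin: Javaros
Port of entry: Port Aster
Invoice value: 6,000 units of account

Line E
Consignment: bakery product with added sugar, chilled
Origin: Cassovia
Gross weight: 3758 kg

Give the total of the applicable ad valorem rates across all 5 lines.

98%

Line A: bakery product → 5-1; chilled → 5-1-1; with no added sugar → 5-1-1-1. Scheduled 7%. Maristan agreement on 5-1-1-2: 5-1-1-1 not covered. → 7%.
Line B: bakery product → 5-1; in airtight containers → 5-1-3; with added sugar → 5-1-3-1. Scheduled 25%. Pellucia agreement on 5-2-2: 5-1-3-1 not covered. → 25%.
Line C: prepared fish product → 5-2; frozen → 5-2-2; with no added sugar → 5-2-2-2. Scheduled 26%. Pellucia agreement on 5-2-2: not wholly obtained. → 26%.
Line D: prepared fish product → 5-2; chilled → 5-2-3; with added sugar → 5-2-3-2. Scheduled 5%. No special measure applies. → 5%.
Line E: bakery product → 5-1; chilled → 5-1-1; with added sugar → 5-1-1-2. Scheduled 35%. No special measure applies. → 35%.
Sum: 7% + 25% + 26% + 5% + 35% = 98%.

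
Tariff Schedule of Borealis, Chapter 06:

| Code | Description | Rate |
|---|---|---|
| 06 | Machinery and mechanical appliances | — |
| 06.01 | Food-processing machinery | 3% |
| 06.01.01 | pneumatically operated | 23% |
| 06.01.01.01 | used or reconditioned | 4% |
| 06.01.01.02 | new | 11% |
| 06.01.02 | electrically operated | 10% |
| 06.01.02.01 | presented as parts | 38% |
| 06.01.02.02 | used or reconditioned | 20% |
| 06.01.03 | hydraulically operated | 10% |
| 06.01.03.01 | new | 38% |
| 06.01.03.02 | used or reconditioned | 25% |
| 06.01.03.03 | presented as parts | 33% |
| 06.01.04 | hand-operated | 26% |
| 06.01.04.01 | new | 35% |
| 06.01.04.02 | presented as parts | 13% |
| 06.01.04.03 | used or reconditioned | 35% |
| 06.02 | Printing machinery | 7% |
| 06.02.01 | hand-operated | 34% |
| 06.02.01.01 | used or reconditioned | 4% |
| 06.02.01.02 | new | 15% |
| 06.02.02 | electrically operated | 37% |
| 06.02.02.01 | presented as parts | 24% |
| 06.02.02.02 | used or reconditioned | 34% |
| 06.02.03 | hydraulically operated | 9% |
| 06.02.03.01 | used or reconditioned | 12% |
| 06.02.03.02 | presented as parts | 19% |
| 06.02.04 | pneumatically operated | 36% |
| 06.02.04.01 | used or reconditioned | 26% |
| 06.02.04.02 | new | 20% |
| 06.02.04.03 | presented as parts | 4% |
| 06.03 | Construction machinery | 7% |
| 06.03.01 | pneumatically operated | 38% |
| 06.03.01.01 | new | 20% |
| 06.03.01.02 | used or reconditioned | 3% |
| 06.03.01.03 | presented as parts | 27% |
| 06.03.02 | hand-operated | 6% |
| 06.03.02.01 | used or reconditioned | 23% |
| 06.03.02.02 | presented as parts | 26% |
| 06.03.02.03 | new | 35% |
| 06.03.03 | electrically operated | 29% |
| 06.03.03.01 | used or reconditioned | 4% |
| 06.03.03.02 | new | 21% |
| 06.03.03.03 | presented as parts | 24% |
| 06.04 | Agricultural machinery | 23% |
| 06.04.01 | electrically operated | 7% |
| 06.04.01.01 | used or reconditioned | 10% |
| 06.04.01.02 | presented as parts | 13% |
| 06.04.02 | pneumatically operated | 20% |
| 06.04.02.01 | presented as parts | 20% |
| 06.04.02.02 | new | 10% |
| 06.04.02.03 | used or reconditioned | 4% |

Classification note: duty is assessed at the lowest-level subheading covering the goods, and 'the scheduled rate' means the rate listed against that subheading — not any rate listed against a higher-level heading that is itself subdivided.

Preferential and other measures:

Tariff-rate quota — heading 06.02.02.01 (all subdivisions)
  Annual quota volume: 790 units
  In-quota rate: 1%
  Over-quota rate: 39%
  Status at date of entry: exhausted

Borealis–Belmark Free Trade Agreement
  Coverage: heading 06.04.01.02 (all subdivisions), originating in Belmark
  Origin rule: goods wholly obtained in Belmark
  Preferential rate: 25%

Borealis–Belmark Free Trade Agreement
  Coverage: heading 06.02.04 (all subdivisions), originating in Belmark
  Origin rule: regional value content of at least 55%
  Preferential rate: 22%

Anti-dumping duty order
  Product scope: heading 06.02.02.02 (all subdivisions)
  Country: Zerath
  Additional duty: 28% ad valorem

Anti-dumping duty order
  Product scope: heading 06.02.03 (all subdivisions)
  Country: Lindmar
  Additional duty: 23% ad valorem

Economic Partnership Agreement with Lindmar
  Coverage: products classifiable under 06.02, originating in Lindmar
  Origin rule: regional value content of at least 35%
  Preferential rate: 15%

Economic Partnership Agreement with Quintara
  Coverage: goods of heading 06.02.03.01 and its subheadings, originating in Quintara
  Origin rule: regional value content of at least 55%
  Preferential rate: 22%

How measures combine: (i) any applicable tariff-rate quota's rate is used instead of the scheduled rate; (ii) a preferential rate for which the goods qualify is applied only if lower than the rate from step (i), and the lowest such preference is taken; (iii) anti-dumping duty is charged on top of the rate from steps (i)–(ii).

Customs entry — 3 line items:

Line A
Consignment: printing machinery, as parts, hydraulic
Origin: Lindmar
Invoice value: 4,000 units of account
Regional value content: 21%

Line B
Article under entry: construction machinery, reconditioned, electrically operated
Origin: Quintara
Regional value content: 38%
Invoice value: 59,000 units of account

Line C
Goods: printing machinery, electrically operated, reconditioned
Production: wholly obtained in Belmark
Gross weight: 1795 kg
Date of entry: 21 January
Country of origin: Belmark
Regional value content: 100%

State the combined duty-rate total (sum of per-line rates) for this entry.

Line A: printing → 06.02; hydraulic → 06.02.03; as parts → 06.02.03.02. Scheduled 19%. Lindmar agreement on 06.02: RVC < 35%; anti-dumping (Lindmar, 06.02.03): +23%; total 19% + 23% = 42%. → 42%.
Line B: construction → 06.03; electrically operated → 06.03.03; reconditioned → 06.03.03.01. Scheduled 4%. Quintara agreement on 06.02.03.01: 06.03.03.01 not covered. → 4%.
Line C: printing → 06.02; electrically operated → 06.02.02; reconditioned → 06.02.02.02. Scheduled 34%. Belmark agreement on 06.04.01.02: 06.02.02.02 not covered; Belmark agreement on 06.02.04: 06.02.02.02 not covered. → 34%.
Sum: 42% + 4% + 34% = 80%.

80%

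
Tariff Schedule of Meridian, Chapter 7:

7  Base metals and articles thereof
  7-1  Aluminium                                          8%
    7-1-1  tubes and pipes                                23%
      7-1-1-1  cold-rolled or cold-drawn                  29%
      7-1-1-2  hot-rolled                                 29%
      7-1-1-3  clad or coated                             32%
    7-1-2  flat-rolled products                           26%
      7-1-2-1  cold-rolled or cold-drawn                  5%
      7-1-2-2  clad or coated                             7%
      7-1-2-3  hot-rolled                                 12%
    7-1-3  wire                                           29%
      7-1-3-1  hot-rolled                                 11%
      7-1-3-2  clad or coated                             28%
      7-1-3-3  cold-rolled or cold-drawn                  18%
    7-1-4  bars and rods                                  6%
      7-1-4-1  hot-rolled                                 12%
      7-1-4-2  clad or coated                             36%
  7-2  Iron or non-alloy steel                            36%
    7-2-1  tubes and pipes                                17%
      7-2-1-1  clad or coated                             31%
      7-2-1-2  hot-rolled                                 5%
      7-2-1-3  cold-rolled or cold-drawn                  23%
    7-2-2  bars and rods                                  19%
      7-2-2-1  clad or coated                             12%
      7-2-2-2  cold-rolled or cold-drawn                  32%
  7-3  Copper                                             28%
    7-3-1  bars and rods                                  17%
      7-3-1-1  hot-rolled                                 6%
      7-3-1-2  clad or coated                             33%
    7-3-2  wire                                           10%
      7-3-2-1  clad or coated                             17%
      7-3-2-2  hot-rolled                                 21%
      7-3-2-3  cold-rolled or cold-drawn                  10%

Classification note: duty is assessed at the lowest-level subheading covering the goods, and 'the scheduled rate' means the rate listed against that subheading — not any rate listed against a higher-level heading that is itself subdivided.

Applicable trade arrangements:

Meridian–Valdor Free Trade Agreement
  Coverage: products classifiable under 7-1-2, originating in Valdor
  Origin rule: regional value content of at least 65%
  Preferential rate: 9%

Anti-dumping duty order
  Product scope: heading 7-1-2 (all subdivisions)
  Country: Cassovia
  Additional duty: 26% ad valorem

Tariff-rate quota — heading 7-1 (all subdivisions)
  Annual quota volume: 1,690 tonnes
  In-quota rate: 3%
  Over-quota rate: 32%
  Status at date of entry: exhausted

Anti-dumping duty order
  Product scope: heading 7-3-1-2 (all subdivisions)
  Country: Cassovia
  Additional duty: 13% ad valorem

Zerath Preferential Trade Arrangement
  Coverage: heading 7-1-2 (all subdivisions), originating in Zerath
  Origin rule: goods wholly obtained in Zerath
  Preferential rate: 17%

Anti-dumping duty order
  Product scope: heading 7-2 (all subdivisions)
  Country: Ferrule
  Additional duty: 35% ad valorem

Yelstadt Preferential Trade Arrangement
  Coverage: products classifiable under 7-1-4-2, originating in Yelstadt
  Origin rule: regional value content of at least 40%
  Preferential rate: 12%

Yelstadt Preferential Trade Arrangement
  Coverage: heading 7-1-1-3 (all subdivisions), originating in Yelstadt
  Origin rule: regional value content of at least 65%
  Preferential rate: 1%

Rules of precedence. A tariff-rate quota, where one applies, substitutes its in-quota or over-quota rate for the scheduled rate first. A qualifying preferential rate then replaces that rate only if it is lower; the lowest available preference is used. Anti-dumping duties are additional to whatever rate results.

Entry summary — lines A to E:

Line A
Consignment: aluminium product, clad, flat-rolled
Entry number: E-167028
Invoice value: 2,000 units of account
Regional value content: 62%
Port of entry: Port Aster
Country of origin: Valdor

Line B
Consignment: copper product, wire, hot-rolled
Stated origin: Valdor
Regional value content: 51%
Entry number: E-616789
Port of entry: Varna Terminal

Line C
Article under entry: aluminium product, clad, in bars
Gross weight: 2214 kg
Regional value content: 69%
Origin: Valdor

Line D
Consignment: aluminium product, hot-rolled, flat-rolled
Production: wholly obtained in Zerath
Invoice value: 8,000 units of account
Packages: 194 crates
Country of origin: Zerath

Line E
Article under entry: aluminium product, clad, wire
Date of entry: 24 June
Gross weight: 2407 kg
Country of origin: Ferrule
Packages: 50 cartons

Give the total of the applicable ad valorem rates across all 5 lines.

Line A: aluminium → 7-1; flat-rolled → 7-1-2; clad → 7-1-2-2. Scheduled 7%. quota on 7-1 exhausted → over-quota 32%; Valdor agreement on 7-1-2: RVC < 65%. → 32%.
Line B: copper → 7-3; wire → 7-3-2; hot-rolled → 7-3-2-2. Scheduled 21%. Valdor agreement on 7-1-2: 7-3-2-2 not covered. → 21%.
Line C: aluminium → 7-1; in bars → 7-1-4; clad → 7-1-4-2. Scheduled 36%. quota on 7-1 exhausted → over-quota 32%; Valdor agreement on 7-1-2: 7-1-4-2 not covered. → 32%.
Line D: aluminium → 7-1; flat-rolled → 7-1-2; hot-rolled → 7-1-2-3. Scheduled 12%. quota on 7-1 exhausted → over-quota 32%; Zerath agreement on 7-1-2: wholly obtained → 17% available; preferential 17%. → 17%.
Line E: aluminium → 7-1; wire → 7-1-3; clad → 7-1-3-2. Scheduled 28%. quota on 7-1 exhausted → over-quota 32%. → 32%.
Sum: 32% + 21% + 32% + 17% + 32% = 134%.

134%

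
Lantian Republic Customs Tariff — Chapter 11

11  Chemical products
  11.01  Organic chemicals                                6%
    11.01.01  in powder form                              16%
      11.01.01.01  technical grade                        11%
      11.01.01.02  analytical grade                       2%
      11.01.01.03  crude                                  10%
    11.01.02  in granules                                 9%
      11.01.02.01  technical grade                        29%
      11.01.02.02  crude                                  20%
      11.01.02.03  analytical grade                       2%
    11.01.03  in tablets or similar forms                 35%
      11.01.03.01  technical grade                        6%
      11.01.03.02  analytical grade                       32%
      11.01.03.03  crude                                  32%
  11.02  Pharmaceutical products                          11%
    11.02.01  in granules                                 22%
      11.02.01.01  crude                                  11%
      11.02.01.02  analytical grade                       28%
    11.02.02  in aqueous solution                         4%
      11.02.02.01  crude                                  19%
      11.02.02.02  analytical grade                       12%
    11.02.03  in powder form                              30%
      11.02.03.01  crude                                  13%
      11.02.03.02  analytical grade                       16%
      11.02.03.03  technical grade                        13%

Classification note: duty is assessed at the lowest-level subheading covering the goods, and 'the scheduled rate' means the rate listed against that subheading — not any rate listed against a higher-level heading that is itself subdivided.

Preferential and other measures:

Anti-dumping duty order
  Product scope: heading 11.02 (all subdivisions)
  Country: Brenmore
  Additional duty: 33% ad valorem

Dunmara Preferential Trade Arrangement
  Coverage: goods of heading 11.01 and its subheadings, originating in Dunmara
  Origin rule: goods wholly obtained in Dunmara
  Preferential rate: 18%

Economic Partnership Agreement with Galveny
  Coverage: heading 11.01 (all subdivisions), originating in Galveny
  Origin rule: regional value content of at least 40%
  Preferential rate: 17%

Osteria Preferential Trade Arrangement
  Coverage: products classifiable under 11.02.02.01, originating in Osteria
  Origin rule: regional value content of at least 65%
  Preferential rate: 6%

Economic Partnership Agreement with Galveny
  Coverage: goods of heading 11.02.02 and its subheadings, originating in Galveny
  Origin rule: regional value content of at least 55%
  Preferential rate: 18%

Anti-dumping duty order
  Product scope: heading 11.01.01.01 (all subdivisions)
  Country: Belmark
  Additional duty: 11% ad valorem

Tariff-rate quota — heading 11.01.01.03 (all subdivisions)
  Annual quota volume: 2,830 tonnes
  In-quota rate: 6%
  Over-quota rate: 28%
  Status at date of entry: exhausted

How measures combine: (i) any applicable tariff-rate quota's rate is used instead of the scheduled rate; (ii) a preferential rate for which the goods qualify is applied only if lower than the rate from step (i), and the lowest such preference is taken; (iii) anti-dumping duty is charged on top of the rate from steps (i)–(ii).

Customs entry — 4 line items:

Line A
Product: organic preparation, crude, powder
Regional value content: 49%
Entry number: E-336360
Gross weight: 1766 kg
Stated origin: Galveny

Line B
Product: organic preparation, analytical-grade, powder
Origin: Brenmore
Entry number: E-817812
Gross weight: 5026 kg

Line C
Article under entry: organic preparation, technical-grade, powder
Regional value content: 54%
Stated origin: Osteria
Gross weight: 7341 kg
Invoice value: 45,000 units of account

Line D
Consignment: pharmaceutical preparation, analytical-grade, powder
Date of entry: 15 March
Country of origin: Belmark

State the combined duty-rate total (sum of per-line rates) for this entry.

Line A: organic → 11.01; powder → 11.01.01; crude → 11.01.01.03. Scheduled 10%. quota on 11.01.01.03 exhausted → over-quota 28%; Galveny agreement on 11.01: RVC ≥ 40% → 17% available; Galveny agreement on 11.02.02: 11.01.01.03 not covered; preferential 17%. → 17%.
Line B: organic → 11.01; powder → 11.01.01; analytical-grade → 11.01.01.02. Scheduled 2%. No special measure applies. → 2%.
Line C: organic → 11.01; powder → 11.01.01; technical-grade → 11.01.01.01. Scheduled 11%. Osteria agreement on 11.02.02.01: 11.01.01.01 not covered. → 11%.
Line D: pharmaceutical → 11.02; powder → 11.02.03; analytical-grade → 11.02.03.02. Scheduled 16%. No special measure applies. → 16%.
Sum: 17% + 2% + 11% + 16% = 46%.

46%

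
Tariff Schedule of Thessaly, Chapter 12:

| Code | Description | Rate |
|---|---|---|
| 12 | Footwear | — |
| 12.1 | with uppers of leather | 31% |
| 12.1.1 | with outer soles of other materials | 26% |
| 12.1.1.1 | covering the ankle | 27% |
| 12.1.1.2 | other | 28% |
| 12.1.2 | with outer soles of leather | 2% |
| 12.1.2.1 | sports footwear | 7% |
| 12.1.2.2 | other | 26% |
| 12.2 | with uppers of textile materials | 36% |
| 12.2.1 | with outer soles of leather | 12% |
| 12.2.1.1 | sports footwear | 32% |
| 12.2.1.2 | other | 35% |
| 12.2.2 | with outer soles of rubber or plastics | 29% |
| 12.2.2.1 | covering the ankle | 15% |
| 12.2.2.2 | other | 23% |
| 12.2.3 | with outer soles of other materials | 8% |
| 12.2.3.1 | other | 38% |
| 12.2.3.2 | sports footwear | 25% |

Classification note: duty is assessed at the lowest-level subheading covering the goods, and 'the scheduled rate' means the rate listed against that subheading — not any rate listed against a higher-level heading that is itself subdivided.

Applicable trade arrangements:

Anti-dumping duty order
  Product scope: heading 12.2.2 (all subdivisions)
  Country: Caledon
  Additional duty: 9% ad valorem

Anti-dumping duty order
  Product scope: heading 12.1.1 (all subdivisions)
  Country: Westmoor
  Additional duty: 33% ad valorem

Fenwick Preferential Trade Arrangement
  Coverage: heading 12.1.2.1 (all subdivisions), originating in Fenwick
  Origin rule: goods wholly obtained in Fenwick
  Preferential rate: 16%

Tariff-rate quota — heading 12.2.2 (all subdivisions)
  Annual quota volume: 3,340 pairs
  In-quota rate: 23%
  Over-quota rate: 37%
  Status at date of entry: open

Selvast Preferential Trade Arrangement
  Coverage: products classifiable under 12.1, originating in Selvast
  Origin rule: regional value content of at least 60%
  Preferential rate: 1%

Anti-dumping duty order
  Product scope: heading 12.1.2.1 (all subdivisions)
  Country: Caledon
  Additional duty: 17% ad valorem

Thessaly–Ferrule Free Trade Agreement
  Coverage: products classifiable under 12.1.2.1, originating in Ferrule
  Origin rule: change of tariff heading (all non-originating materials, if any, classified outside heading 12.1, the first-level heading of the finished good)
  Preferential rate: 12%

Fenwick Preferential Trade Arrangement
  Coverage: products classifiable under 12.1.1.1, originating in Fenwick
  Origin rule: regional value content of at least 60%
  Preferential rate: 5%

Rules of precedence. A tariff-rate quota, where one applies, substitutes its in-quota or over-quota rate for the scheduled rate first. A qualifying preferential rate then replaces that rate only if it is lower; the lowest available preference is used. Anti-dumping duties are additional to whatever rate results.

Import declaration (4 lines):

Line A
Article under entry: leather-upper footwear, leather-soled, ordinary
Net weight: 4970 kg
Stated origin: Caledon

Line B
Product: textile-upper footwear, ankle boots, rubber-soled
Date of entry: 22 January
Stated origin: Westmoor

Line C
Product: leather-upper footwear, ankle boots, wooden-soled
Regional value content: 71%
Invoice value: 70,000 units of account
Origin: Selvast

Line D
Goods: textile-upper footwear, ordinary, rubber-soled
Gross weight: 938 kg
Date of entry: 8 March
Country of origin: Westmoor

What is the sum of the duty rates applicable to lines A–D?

73%

Line A: leather-upper → 12.1; leather-soled → 12.1.2; ordinary → 12.1.2.2. Scheduled 26%. No special measure applies. → 26%.
Line B: textile-upper → 12.2; rubber-soled → 12.2.2; ankle boots → 12.2.2.1. Scheduled 15%. quota on 12.2.2 open → in-quota 23%. → 23%.
Line C: leather-upper → 12.1; wooden-soled → 12.1.1; ankle boots → 12.1.1.1. Scheduled 27%. Selvast agreement on 12.1: RVC ≥ 60% → 1% available; preferential 1%. → 1%.
Line D: textile-upper → 12.2; rubber-soled → 12.2.2; ordinary → 12.2.2.2. Scheduled 23%. quota on 12.2.2 open → in-quota 23%. → 23%.
Sum: 26% + 23% + 1% + 23% = 73%.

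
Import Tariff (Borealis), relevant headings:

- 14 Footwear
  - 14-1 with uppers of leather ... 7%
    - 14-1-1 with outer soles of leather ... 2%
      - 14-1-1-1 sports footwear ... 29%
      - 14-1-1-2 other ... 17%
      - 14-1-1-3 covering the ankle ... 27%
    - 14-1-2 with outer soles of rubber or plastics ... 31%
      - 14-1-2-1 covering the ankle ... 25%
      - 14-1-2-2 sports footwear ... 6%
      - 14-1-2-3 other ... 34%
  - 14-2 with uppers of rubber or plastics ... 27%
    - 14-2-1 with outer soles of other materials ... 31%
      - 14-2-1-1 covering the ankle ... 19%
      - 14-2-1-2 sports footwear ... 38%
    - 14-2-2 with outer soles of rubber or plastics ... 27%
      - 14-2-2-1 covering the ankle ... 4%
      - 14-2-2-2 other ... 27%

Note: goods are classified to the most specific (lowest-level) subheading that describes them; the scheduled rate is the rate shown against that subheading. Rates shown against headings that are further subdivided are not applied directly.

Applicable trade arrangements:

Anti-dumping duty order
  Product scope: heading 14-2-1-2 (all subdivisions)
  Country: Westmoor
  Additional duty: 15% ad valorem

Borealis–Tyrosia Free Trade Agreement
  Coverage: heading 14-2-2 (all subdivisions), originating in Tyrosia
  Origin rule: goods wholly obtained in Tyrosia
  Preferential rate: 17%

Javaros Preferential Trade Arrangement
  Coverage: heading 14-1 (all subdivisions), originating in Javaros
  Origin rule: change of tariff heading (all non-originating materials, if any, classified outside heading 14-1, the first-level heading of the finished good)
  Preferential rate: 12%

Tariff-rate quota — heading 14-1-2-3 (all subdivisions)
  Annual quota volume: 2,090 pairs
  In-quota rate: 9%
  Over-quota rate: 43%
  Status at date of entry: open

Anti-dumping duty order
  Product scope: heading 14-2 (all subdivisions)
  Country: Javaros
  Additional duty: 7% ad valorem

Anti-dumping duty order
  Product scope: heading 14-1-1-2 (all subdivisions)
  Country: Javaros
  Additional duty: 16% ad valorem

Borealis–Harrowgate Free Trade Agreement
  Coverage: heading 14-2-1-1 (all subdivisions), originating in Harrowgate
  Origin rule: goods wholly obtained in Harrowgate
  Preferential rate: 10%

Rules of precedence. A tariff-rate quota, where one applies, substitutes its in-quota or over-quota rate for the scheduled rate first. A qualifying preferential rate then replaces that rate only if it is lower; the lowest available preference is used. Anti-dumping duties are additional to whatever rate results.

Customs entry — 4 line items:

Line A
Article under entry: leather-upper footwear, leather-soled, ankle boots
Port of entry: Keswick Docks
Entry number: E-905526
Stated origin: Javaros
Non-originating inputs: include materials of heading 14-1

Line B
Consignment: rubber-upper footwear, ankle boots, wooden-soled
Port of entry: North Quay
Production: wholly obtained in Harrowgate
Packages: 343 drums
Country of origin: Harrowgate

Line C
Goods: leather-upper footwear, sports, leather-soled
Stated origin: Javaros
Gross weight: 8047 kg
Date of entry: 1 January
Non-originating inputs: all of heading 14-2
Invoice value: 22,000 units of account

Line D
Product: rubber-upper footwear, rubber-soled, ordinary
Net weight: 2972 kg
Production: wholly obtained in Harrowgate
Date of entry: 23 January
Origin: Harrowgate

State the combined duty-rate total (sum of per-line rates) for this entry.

76%

Line A: leather-upper → 14-1; leather-soled → 14-1-1; ankle boots → 14-1-1-3. Scheduled 27%. Javaros agreement on 14-1: CTH not met. → 27%.
Line B: rubber-upper → 14-2; wooden-soled → 14-2-1; ankle boots → 14-2-1-1. Scheduled 19%. Harrowgate agreement on 14-2-1-1: wholly obtained → 10% available; preferential 10%. → 10%.
Line C: leather-upper → 14-1; leather-soled → 14-1-1; sports → 14-1-1-1. Scheduled 29%. Javaros agreement on 14-1: CTH met → 12% available; preferential 12%. → 12%.
Line D: rubber-upper → 14-2; rubber-soled → 14-2-2; ordinary → 14-2-2-2. Scheduled 27%. Harrowgate agreement on 14-2-1-1: 14-2-2-2 not covered. → 27%.
Sum: 27% + 10% + 12% + 27% = 76%.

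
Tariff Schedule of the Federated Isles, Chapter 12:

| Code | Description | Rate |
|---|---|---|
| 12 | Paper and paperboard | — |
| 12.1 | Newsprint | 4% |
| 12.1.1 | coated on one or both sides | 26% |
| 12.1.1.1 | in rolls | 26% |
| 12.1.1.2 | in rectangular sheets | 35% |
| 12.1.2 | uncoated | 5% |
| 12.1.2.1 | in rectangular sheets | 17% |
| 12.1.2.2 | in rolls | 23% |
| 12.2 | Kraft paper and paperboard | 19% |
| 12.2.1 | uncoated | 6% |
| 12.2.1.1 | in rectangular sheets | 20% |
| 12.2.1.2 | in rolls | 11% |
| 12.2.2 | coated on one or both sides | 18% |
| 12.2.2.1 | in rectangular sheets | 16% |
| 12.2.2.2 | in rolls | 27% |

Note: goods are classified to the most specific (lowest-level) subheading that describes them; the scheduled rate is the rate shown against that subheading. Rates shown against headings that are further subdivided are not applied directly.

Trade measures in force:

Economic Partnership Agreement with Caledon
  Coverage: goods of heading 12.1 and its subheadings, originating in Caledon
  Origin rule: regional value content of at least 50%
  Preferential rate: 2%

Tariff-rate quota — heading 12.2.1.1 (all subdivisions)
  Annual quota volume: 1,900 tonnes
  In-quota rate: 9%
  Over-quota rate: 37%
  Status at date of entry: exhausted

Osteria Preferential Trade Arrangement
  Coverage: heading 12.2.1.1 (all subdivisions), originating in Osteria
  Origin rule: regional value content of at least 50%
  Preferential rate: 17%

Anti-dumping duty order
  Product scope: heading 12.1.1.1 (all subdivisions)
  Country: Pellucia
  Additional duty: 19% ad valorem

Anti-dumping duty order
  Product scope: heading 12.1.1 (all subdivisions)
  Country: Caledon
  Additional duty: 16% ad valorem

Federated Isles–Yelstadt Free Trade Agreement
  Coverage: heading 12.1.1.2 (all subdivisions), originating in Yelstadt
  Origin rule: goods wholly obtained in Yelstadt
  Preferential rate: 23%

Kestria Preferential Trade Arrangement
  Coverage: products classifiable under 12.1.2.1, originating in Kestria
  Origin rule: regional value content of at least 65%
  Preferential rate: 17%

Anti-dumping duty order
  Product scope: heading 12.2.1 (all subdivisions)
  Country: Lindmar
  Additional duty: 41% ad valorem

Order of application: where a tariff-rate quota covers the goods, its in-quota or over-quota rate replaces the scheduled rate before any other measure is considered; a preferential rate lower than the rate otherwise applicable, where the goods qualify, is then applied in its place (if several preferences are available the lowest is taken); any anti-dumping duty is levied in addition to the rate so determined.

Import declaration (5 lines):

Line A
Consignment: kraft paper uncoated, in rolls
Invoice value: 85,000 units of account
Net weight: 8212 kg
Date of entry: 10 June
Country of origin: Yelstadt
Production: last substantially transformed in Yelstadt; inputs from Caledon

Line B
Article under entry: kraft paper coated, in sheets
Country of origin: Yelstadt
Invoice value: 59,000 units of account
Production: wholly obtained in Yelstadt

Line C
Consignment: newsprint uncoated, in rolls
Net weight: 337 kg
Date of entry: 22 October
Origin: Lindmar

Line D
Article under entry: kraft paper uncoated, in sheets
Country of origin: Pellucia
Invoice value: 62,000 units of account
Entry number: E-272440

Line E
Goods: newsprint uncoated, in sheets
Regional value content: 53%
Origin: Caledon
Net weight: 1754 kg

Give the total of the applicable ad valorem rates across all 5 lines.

Line A: kraft paper → 12.2; uncoated → 12.2.1; in rolls → 12.2.1.2. Scheduled 11%. Yelstadt agreement on 12.1.1.2: 12.2.1.2 not covered. → 11%.
Line B: kraft paper → 12.2; coated → 12.2.2; in sheets → 12.2.2.1. Scheduled 16%. Yelstadt agreement on 12.1.1.2: 12.2.2.1 not covered. → 16%.
Line C: newsprint → 12.1; uncoated → 12.1.2; in rolls → 12.1.2.2. Scheduled 23%. No special measure applies. → 23%.
Line D: kraft paper → 12.2; uncoated → 12.2.1; in sheets → 12.2.1.1. Scheduled 20%. quota on 12.2.1.1 exhausted → over-quota 37%. → 37%.
Line E: newsprint → 12.1; uncoated → 12.1.2; in sheets → 12.1.2.1. Scheduled 17%. Caledon agreement on 12.1: RVC ≥ 50% → 2% available; preferential 2%. → 2%.
Sum: 11% + 16% + 23% + 37% + 2% = 89%.

89%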